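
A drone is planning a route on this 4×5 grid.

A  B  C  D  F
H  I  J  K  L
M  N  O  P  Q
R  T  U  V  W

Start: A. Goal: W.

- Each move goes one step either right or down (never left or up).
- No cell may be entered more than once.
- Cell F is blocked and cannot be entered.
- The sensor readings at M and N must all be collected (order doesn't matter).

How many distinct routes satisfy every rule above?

4

A right/down-only route from A to W makes exactly 3 down-moves and 4 right-moves in some order.
With no other constraints that would be C(7,3) = 35 routes.
A monotone route can only reach the required cells in the order M, N, so split there and multiply the segment counts (each segment already excludes blocked cells): A→M: 1; M→N: 1; N→W: 4; product = 4.
That gives 4 routes.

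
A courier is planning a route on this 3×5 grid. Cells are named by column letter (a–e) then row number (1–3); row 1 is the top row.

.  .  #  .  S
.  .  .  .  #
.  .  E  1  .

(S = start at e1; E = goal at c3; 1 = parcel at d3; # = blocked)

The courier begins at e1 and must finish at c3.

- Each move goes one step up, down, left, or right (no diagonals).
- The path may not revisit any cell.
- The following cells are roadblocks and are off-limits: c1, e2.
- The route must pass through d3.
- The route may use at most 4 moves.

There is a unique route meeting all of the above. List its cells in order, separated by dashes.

The 4-move cap with required stops at d3 leaves no slack for detours.
Route from e1: left 1 to d1, down 2 to d3, left 1 to c3 — 4 moves in all.
Check: all required cells visited; 4 ≤ 4 moves.

e1 - d1 - d2 - d3 - c3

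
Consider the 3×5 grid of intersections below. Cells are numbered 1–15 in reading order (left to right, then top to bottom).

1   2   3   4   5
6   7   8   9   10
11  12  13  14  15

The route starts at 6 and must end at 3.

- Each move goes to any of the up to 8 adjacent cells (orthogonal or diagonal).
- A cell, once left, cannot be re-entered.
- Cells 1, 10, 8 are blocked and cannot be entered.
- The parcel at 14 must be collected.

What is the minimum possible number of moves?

5

Any route passes through 14 somewhere between 6 and 3. Summing Chebyshev distances along the two legs (6 → 14 → 3) gives a lower bound of 3 + 2 = 5 moves.
A route of 5 moves achieves this: 6 → 7 → 13 → 14 → 9 → 3.
Since 5 matches the lower bound, it is optimal.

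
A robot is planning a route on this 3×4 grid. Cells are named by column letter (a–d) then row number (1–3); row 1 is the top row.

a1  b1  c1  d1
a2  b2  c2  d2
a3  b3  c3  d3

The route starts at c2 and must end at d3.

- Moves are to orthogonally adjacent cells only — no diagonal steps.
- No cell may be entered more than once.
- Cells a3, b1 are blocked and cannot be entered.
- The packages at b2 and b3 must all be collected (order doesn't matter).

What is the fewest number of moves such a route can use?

Any route passes through b2 and b3 in some order between c2 and d3. Summing Manhattan distances along each leg and taking the cheapest ordering (c2 → b2 → b3 → d3) gives a lower bound of 1 + 1 + 2 = 4 moves.
A route of 4 moves achieves this: c2 → b2 → b3 → c3 → d3.
Since 4 matches the lower bound, it is optimal.

4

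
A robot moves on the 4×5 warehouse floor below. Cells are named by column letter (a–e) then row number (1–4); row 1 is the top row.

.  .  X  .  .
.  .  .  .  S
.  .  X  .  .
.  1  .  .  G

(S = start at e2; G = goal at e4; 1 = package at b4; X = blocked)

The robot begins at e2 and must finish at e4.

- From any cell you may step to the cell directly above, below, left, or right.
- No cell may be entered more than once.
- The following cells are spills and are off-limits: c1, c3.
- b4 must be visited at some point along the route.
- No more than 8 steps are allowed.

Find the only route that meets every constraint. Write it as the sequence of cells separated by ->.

The budget equals the shortest possible length, so every move has to be on a shortest route through the required cells.
Route from e2: 3× left (reaching b2), 2× down (reaching b4), 3× right (reaching e4) — 8 moves in all.
Check: all required cells visited; 8 ≤ 8 moves.

e2 -> d2 -> c2 -> b2 -> b3 -> b4 -> c4 -> d4 -> e4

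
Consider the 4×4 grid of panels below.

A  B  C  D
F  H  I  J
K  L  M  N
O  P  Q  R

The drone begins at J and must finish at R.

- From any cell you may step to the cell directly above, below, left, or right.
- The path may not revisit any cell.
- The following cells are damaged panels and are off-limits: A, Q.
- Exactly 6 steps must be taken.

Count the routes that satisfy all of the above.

Need simple routes of exactly 6 moves from J to R (Manhattan distance 2, so 2 moves are spent on a detour and 2 undoing it).
Enumerating: J D C I M N R | J I H L M N R.
That gives 2 routes.

2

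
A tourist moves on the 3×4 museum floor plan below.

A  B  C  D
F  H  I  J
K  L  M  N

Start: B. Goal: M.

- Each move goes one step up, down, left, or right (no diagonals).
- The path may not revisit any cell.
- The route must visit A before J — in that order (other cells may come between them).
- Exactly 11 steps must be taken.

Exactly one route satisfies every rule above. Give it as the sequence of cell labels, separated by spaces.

B A F K L H I C D J N M

The waypoints must appear in the order A, J, with no cell reused.
Route from B: left to A, 2× down (reaching K), right to L, up to H, right to I, up to C, right to D, 2× down (reaching N), left to M — 11 moves in all.
Check: order respected (A at step 1, J at step 9); 11 moves as required.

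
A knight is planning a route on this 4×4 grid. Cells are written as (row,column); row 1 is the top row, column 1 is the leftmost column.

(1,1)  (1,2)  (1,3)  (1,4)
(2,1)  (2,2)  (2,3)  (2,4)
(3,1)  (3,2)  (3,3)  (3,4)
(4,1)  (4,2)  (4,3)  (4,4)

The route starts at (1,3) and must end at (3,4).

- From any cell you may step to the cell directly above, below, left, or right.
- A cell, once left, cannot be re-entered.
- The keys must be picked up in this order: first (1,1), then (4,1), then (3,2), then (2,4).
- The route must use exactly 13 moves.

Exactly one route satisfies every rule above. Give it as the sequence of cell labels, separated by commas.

The waypoints must appear in the order (1,1), (4,1), (3,2), (2,4), with no cell reused.
Route from (1,3): 2× left (reaching (1,1)), 3× down (reaching (4,1)), 2× right (reaching (4,3)), up to (3,3), left to (3,2), up to (2,2), 2× right (reaching (2,4)), down to (3,4) — 13 moves in all.
Check: order respected ((1,1) at step 2, (4,1) at step 5, (3,2) at step 9, (2,4) at step 12); 13 moves as required.

(1,3), (1,2), (1,1), (2,1), (3,1), (4,1), (4,2), (4,3), (3,3), (3,2), (2,2), (2,3), (2,4), (3,4)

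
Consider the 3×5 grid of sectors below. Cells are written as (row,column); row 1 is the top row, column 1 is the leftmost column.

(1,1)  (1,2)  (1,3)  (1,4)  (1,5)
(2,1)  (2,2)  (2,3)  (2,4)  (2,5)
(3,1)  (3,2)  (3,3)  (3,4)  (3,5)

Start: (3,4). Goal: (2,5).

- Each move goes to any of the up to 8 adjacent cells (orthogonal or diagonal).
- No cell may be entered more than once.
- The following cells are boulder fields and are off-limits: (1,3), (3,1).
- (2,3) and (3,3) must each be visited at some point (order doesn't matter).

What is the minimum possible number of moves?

4

Any route passes through (2,3) and (3,3) in some order between (3,4) and (2,5). Summing Chebyshev distances along each leg and taking the cheapest ordering ((3,4) → (3,3) → (2,3) → (2,5)) gives a lower bound of 1 + 1 + 2 = 4 moves.
A route of 4 moves achieves this: (3,4) → (2,3) → (3,3) → (2,4) → (2,5).
Since 4 matches the lower bound, it is optimal.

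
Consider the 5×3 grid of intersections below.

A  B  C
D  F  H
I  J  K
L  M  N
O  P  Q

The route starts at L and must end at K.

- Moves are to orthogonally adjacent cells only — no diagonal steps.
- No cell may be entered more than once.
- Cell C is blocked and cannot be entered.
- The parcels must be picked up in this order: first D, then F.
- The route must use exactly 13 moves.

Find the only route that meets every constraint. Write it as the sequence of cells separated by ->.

The waypoints must appear in the order D, F, with no cell reused.
Route from L: down to O, 2× right (reaching Q), up to N, left to M, up to J, left to I, 2× up (reaching A), right to B, down to F, right to H, down to K — 13 moves in all.
Check: order respected (D at step 8, F at step 11); 13 moves as required.

L -> O -> P -> Q -> N -> M -> J -> I -> D -> A -> B -> F -> H -> K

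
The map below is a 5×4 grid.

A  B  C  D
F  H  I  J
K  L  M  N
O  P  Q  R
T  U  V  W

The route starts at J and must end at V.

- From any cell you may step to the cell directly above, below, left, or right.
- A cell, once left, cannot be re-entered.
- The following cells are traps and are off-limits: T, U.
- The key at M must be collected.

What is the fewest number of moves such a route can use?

Any route passes through M somewhere between J and V. Summing Manhattan distances along the two legs (J → M → V) gives a lower bound of 2 + 2 = 4 moves.
A route of 4 moves achieves this: J → N → M → Q → V.
Since 4 matches the lower bound, it is optimal.

4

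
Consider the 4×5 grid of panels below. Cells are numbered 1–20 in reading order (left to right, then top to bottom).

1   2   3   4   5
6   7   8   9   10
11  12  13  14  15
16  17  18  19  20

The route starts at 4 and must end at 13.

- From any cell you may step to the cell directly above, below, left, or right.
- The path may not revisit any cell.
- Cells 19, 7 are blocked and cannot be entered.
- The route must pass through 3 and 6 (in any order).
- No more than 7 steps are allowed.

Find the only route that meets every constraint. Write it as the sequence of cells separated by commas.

4, 3, 2, 1, 6, 11, 12, 13

The 7-move cap with required stops at 3, 6 leaves no slack for detours.
Route from 4: 3× left (reaching 1), 2× down (reaching 11), 2× right (reaching 13) — 7 moves in all.
Check: all required cells visited; 7 ≤ 7 moves.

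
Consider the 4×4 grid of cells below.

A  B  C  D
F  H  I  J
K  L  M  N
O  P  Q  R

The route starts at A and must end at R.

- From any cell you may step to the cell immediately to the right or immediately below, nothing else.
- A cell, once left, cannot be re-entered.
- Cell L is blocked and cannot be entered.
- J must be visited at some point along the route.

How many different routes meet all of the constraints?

A right/down-only route from A to R makes exactly 3 down-moves and 3 right-moves in some order.
With no other constraints that would be C(6,3) = 20 routes.
Split at J and multiply the segment counts (each segment already excludes blocked cells): A→J: 4; J→R: 1; product = 4.
That gives 4 routes.

4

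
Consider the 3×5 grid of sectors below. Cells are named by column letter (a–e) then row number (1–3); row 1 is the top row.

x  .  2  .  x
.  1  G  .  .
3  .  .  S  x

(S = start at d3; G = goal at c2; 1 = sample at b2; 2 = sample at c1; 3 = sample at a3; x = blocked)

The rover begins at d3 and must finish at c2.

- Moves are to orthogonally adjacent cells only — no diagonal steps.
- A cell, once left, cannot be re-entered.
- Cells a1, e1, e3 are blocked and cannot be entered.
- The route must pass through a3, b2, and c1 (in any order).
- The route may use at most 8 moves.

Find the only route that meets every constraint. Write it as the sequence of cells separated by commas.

The budget equals the shortest possible length, so every move has to be on a shortest route through the required cells.
Route from d3: 3× left (reaching a3), up to a2, right to b2, up to b1, right to c1, down to c2 — 8 moves in all.
Check: all required cells visited; 8 ≤ 8 moves.

d3, c3, b3, a3, a2, b2, b1, c1, c2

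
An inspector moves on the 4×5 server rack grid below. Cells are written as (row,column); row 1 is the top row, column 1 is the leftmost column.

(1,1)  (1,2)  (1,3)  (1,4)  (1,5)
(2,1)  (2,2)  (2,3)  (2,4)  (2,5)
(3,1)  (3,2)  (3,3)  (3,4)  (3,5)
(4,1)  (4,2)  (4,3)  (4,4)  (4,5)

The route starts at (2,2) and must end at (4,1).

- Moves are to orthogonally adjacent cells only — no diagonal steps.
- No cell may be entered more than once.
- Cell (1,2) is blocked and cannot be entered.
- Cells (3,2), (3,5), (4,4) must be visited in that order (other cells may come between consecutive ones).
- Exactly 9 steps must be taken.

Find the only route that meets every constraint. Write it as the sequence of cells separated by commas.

(2,2), (3,2), (3,3), (3,4), (3,5), (4,5), (4,4), (4,3), (4,2), (4,1)

The waypoints must appear in the order (3,2), (3,5), (4,4), with no cell reused.
Route from (2,2): down 1 to (3,2), right 3 to (3,5), down 1 to (4,5), left 4 to (4,1) — 9 moves in all.
Check: order respected ((3,2) at step 1, (3,5) at step 4, (4,4) at step 6); 9 moves as required.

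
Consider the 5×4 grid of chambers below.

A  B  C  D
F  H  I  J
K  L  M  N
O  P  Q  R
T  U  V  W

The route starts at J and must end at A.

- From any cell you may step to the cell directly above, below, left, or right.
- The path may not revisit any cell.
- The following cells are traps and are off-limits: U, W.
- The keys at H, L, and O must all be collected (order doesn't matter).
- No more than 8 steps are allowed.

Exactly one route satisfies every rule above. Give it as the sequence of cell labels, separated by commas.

J, I, H, L, P, O, K, F, A

The budget equals the shortest possible length, so every move has to be on a shortest route through the required cells.
Route from J: left 2 to H, down 2 to P, left 1 to O, up 3 to A — 8 moves in all.
Check: all required cells visited; 8 ≤ 8 moves.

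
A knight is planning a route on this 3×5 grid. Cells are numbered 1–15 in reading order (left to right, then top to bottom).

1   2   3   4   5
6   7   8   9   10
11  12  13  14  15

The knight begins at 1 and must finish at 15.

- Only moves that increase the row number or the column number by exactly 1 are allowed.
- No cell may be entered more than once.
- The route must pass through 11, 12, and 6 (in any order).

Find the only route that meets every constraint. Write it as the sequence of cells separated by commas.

Moves only go right or down, so the column and row indices never decrease.
Route from 1: 2× down (reaching 11), 4× right (reaching 15) — 6 moves in all.
Check: all required cells visited.

1, 6, 11, 12, 13, 14, 15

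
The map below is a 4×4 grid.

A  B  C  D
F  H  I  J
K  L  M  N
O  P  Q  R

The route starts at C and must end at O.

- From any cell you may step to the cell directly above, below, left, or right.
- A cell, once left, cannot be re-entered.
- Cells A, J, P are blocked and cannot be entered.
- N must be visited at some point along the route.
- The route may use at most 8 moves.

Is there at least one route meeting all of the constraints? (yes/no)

no

Exhausting the options from C, every branch either dead-ends against blocked cells, would have to re-enter a cell already used, runs past the 8-move limit, or reaches the goal with a constraint still unmet.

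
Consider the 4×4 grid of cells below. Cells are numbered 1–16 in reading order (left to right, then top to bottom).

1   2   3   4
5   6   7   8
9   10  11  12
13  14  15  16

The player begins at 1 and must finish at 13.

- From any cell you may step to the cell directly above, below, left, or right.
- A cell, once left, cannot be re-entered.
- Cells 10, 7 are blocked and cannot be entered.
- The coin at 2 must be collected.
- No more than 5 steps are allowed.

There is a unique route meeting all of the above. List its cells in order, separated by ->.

1 -> 2 -> 6 -> 5 -> 9 -> 13

The budget equals the shortest possible length, so every move has to be on a shortest route through the required cells.
Route from 1: right to 2, down to 6, left to 5, 2× down (reaching 13) — 5 moves in all.
Check: all required cells visited; 5 ≤ 5 moves.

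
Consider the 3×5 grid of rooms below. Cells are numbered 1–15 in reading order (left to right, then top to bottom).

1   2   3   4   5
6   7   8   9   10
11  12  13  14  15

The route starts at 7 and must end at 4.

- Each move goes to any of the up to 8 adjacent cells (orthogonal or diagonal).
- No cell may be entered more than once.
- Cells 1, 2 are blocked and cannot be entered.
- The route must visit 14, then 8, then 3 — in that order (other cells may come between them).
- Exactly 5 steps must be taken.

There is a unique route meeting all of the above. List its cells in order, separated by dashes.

The waypoints must appear in the order 14, 8, 3, with no cell reused.
Route from 7: down-right to 13, right to 14, up-left to 8, up to 3, right to 4 — 5 moves in all.
Check: order respected (14 at step 2, 8 at step 3, 3 at step 4); 5 moves as required.

7 - 13 - 14 - 8 - 3 - 4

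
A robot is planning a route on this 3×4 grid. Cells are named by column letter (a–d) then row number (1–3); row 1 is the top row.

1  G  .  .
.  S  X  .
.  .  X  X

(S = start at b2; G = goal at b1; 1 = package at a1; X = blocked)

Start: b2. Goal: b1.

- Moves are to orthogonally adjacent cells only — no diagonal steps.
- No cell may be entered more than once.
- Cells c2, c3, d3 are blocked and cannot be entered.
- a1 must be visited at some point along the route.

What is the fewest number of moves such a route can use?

3

Any route passes through a1 somewhere between b2 and b1. Summing Manhattan distances along the two legs (b2 → a1 → b1) gives a lower bound of 2 + 1 = 3 moves.
A route of 3 moves achieves this: b2 → a2 → a1 → b1.
Since 3 matches the lower bound, it is optimal.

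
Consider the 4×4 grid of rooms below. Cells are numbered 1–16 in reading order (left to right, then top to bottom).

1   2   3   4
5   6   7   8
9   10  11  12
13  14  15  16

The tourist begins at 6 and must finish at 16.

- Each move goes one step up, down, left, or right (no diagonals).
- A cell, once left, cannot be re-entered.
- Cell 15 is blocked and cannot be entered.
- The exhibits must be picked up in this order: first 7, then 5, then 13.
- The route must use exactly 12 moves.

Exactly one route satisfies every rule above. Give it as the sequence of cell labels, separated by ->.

6 -> 7 -> 3 -> 2 -> 1 -> 5 -> 9 -> 13 -> 14 -> 10 -> 11 -> 12 -> 16

The waypoints must appear in the order 7, 5, 13, with no cell reused.
Route from 6: right 1 to 7, up 1 to 3, left 2 to 1, down 3 to 13, right 1 to 14, up 1 to 10, right 2 to 12, down 1 to 16 — 12 moves in all.
Check: order respected (7 at step 1, 5 at step 5, 13 at step 7); 12 moves as required.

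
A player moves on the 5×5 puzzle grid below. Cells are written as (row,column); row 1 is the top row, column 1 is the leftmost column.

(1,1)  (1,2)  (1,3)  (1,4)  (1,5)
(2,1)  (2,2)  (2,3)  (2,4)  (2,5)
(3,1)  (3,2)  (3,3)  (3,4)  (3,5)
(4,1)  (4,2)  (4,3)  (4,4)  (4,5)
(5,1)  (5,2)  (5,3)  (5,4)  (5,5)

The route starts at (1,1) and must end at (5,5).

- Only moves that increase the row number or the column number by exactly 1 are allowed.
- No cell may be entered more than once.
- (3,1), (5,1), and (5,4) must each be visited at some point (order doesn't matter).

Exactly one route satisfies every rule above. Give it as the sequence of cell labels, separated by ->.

Moves only go right or down, so the column and row indices never decrease.
Route from (1,1): 4× down (reaching (5,1)), 4× right (reaching (5,5)) — 8 moves in all.
Check: all required cells visited.

(1,1) -> (2,1) -> (3,1) -> (4,1) -> (5,1) -> (5,2) -> (5,3) -> (5,4) -> (5,5)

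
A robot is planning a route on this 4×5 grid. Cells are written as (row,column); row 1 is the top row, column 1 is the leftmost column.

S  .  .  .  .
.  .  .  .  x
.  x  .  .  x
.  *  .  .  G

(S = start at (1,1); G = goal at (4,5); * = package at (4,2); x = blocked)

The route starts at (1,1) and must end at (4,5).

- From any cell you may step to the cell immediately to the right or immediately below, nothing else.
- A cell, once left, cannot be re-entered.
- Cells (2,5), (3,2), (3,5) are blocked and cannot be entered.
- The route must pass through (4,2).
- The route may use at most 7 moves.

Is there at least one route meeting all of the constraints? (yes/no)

yes

One route that works: (1,1) → (2,1) → (3,1) → (4,1) → (4,2) → (4,3) → (4,4) → (4,5).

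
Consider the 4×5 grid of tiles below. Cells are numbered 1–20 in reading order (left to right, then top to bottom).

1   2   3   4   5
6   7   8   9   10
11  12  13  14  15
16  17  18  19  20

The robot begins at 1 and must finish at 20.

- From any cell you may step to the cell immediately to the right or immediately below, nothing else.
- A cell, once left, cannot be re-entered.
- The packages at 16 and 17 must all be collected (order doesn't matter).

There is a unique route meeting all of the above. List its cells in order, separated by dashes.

Moves only go right or down, so the column and row indices never decrease.
Route from 1: 3× down (reaching 16), 4× right (reaching 20) — 7 moves in all.
Check: all required cells visited.

1 - 6 - 11 - 16 - 17 - 18 - 19 - 20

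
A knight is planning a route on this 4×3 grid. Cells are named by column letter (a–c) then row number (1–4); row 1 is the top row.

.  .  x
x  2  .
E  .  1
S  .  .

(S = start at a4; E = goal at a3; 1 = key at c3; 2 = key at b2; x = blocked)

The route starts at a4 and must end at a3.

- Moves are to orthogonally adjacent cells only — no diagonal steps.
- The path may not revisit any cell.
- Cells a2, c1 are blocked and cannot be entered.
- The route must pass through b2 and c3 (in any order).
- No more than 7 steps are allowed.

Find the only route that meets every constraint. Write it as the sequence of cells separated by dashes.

Any route must reach b2 and c3 and still end at a3 within 7 moves, so the order of the required stops is forced.
Route from a4: 2× right (reaching c4), 2× up (reaching c2), left to b2, down to b3, left to a3 — 7 moves in all.
Check: all required cells visited; 7 ≤ 7 moves.

a4 - b4 - c4 - c3 - c2 - b2 - b3 - a3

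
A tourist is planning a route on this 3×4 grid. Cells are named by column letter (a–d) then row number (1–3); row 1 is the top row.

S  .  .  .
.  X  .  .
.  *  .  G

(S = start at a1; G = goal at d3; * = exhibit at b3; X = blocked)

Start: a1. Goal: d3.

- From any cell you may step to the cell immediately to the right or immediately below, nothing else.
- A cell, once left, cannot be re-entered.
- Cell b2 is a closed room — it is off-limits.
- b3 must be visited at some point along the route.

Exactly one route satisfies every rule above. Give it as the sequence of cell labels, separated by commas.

a1, a2, a3, b3, c3, d3

Moves only go right or down, so the column and row indices never decrease.
Route from a1: 2× down (reaching a3), 3× right (reaching d3) — 5 moves in all.
Check: all required cells visited.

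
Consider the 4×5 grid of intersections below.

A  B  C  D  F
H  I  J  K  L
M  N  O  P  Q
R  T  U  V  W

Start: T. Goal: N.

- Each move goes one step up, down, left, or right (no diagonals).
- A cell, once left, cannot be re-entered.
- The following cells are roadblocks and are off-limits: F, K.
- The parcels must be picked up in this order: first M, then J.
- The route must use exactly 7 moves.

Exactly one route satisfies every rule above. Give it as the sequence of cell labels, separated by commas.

The waypoints must appear in the order M, J, with no cell reused.
Route from T: left 1 to R, up 2 to H, right 2 to J, down 1 to O, left 1 to N — 7 moves in all.
Check: order respected (M at step 2, J at step 5); 7 moves as required.

T, R, M, H, I, J, O, N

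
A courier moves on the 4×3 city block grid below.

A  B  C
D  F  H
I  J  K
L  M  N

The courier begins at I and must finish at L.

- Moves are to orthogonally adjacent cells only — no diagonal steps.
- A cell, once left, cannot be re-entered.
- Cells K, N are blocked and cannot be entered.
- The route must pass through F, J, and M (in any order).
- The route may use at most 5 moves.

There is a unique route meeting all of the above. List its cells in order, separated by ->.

I -> D -> F -> J -> M -> L

The budget equals the shortest possible length, so every move has to be on a shortest route through the required cells.
Route from I: up to D, right to F, 2× down (reaching M), left to L — 5 moves in all.
Check: all required cells visited; 5 ≤ 5 moves.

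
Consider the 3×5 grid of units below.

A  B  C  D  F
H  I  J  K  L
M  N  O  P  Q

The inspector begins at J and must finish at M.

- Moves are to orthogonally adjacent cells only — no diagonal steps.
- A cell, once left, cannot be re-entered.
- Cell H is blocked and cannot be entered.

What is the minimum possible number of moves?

3

The Manhattan distance from J to M is |2−3| + |3−1| = 3, so at least 3 moves are needed.
A route of 3 moves achieves this: J → O → N → M.
Since 3 matches the lower bound, it is optimal.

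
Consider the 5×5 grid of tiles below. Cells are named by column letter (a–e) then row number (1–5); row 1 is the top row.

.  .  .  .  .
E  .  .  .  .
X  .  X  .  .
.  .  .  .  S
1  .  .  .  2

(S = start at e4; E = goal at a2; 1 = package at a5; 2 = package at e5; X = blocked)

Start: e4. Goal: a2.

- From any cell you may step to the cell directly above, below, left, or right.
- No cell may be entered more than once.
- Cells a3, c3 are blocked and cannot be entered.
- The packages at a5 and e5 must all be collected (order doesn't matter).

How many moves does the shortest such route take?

Any route passes through a5 and e5 in some order between e4 and a2. Summing Manhattan distances along each leg and taking the cheapest ordering (e4 → e5 → a5 → a2) gives a lower bound of 1 + 4 + 3 = 8 moves.
That bound ignores the blocked cells. Measuring each leg by the fewest moves that actually steer around them (e4→e5: 1; e5→a5: 4; a5→a2: 5) raises the lower bound to 10.
A route of 10 moves exists: e4 → e5 → d5 → c5 → b5 → a5 → a4 → b4 → b3 → b2 → a2.
Since 10 matches that lower bound, it is optimal.

10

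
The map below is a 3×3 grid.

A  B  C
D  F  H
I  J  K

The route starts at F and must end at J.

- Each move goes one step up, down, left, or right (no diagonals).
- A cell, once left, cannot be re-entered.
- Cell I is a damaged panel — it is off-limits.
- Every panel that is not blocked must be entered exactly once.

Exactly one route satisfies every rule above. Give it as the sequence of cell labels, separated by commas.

F, D, A, B, C, H, K, J

Need to visit all 8 open cells exactly once, starting at F and ending at J.
Cell K has only two open neighbours (H and J), so the path must pass straight through it: one of those is the cell it's entered from and the other is where it exits.
Route from F: left 1 to D, up 1 to A, right 2 to C, down 2 to K, left 1 to J — 7 moves in all.
Check: all 8 open cells covered.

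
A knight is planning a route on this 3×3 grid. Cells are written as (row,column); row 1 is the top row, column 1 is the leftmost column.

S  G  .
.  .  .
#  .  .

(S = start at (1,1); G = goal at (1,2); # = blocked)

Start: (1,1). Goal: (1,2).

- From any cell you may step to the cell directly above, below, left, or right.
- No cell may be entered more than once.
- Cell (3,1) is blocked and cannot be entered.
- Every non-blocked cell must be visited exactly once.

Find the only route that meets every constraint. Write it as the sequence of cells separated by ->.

Need to visit all 8 open cells exactly once, starting at (1,1) and ending at (1,2).
Cell (3,2) has only two open neighbours ((2,2) and (3,3)), so the path must pass straight through it: one of those is the cell it's entered from and the other is where it exits.
Route from (1,1): down 1 to (2,1), right 1 to (2,2), down 1 to (3,2), right 1 to (3,3), up 2 to (1,3), left 1 to (1,2) — 7 moves in all.
Check: all 8 open cells covered.

(1,1) -> (2,1) -> (2,2) -> (3,2) -> (3,3) -> (2,3) -> (1,3) -> (1,2)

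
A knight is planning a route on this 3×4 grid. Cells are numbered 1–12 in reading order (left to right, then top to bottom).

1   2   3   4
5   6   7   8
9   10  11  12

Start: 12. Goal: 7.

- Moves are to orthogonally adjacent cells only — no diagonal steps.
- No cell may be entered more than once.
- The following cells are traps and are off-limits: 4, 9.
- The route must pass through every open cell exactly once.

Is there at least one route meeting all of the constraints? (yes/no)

Colour the cells like a checkerboard: each orthogonal step flips colour, so a Hamiltonian route alternates colours. Here there are 5 cells of one colour and 5 of the other, with start on the same colour as the goal — the counts and endpoints can't be arranged into an alternating sequence of length 10, so no Hamiltonian route exists.

no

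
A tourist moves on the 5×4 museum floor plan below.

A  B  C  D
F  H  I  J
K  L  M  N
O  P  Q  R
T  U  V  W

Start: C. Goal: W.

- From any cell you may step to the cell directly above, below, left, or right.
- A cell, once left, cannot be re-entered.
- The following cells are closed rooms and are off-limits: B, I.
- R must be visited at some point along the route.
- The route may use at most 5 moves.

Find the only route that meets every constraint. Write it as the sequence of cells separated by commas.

C, D, J, N, R, W

The budget equals the shortest possible length, so every move has to be on a shortest route through the required cells.
Route from C: right to D, 4× down (reaching W) — 5 moves in all.
Check: all required cells visited; 5 ≤ 5 moves.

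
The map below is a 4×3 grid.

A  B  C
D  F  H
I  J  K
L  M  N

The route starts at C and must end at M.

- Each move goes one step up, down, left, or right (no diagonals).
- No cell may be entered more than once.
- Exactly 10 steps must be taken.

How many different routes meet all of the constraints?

Need simple routes of exactly 10 moves from C to M (Manhattan distance 4, so 3 moves are spent on a detour and 3 undoing it).
Enumerating: C H K J F B A D I L M | C H F B A D I J K N M | C B A D I J F H K N M | C B A D F H K J I L M.
That gives 4 routes.

4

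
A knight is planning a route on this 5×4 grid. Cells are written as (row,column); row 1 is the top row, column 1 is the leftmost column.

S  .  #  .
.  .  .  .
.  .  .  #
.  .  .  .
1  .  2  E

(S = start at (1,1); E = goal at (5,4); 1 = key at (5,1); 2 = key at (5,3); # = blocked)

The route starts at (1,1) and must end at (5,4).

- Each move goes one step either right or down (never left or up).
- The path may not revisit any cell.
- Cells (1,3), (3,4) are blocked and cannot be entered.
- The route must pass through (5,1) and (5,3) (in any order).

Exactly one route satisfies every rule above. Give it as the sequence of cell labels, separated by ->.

Moves only go right or down, so the column and row indices never decrease.
Route from (1,1): down 4 to (5,1), right 3 to (5,4) — 7 moves in all.
Check: all required cells visited.

(1,1) -> (2,1) -> (3,1) -> (4,1) -> (5,1) -> (5,2) -> (5,3) -> (5,4)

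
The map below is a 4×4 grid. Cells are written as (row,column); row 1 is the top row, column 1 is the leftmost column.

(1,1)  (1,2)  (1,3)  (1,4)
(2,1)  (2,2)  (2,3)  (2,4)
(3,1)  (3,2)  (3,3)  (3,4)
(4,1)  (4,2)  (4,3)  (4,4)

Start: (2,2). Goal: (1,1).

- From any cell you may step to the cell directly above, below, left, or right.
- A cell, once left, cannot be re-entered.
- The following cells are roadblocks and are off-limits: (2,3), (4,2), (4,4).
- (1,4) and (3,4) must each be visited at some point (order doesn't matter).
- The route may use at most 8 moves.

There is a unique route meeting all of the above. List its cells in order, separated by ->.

The budget equals the shortest possible length, so every move has to be on a shortest route through the required cells.
Route from (2,2): down 1 to (3,2), right 2 to (3,4), up 2 to (1,4), left 3 to (1,1) — 8 moves in all.
Check: all required cells visited; 8 ≤ 8 moves.

(2,2) -> (3,2) -> (3,3) -> (3,4) -> (2,4) -> (1,4) -> (1,3) -> (1,2) -> (1,1)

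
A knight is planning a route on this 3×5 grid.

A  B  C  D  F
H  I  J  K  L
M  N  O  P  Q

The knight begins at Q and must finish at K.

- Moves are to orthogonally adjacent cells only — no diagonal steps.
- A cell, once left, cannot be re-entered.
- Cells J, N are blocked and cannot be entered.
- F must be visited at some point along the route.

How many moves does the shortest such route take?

Any route passes through F somewhere between Q and K. Summing Manhattan distances along the two legs (Q → F → K) gives a lower bound of 2 + 2 = 4 moves.
A route of 4 moves achieves this: Q → L → F → D → K.
Since 4 matches the lower bound, it is optimal.

4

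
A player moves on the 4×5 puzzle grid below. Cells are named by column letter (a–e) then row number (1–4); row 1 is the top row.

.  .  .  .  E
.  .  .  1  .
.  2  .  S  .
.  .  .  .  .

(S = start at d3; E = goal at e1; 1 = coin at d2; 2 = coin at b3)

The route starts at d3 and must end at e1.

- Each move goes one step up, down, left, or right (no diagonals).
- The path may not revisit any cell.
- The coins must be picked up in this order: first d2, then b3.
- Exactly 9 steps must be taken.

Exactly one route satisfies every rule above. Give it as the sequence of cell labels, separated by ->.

d3 -> d2 -> c2 -> c3 -> b3 -> b2 -> b1 -> c1 -> d1 -> e1

The waypoints must appear in the order d2, b3, with no cell reused.
Route from d3: up 1 to d2, left 1 to c2, down 1 to c3, left 1 to b3, up 2 to b1, right 3 to e1 — 9 moves in all.
Check: order respected (1 at step 1, 2 at step 4); 9 moves as required.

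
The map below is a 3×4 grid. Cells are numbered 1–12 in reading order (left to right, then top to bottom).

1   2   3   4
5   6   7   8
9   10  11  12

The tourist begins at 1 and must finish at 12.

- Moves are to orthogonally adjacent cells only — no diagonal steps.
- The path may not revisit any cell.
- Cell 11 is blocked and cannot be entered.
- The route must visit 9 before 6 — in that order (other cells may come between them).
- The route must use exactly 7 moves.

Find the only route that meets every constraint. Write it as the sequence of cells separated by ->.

1 -> 5 -> 9 -> 10 -> 6 -> 7 -> 8 -> 12

The waypoints must appear in the order 9, 6, with no cell reused.
Route from 1: 2× down (reaching 9), right to 10, up to 6, 2× right (reaching 8), down to 12 — 7 moves in all.
Check: order respected (9 at step 2, 6 at step 4); 7 moves as required.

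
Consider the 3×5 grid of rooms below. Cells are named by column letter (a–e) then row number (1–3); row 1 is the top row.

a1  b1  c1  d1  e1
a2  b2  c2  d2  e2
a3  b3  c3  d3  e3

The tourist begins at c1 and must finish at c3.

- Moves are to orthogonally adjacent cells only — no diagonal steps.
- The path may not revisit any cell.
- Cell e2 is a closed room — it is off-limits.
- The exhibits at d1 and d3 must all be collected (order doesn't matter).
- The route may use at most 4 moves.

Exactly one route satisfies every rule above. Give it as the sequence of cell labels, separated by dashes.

c1 - d1 - d2 - d3 - c3

Any route must reach d1 and d3 and still end at c3 within 4 moves, so the order of the required stops is forced.
Route from c1: right to d1, 2× down (reaching d3), left to c3 — 4 moves in all.
Check: all required cells visited; 4 ≤ 4 moves.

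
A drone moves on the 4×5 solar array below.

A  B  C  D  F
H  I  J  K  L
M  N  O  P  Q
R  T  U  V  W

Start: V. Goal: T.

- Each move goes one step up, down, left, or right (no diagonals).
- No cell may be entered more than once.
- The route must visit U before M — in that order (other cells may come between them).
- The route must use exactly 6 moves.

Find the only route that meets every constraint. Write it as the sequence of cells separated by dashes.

V - U - O - N - M - R - T

The waypoints must appear in the order U, M, with no cell reused.
Route from V: left to U, up to O, 2× left (reaching M), down to R, right to T — 6 moves in all.
Check: order respected (U at step 1, M at step 4); 6 moves as required.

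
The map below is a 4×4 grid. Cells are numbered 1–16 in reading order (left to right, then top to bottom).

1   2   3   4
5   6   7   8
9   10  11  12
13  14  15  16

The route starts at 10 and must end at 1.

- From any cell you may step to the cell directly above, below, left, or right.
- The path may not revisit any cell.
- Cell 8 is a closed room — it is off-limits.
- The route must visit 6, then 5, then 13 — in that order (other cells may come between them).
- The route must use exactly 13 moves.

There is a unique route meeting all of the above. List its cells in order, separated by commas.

The waypoints must appear in the order 6, 5, 13, with no cell reused.
Route from 10: up to 6, left to 5, 2× down (reaching 13), 3× right (reaching 16), up to 12, left to 11, 2× up (reaching 3), 2× left (reaching 1) — 13 moves in all.
Check: order respected (6 at step 1, 5 at step 2, 13 at step 4); 13 moves as required.

10, 6, 5, 9, 13, 14, 15, 16, 12, 11, 7, 3, 2, 1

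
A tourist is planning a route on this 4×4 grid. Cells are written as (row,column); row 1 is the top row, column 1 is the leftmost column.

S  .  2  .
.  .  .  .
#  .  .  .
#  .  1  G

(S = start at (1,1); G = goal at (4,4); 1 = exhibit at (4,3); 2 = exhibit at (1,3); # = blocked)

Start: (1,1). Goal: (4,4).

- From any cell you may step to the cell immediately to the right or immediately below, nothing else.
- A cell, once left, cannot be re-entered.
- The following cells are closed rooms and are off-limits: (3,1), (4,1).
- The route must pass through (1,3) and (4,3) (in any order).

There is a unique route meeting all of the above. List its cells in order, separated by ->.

Moves only go right or down, so the column and row indices never decrease.
Route from (1,1): 2× right (reaching (1,3)), 3× down (reaching (4,3)), right to (4,4) — 6 moves in all.
Check: all required cells visited.

(1,1) -> (1,2) -> (1,3) -> (2,3) -> (3,3) -> (4,3) -> (4,4)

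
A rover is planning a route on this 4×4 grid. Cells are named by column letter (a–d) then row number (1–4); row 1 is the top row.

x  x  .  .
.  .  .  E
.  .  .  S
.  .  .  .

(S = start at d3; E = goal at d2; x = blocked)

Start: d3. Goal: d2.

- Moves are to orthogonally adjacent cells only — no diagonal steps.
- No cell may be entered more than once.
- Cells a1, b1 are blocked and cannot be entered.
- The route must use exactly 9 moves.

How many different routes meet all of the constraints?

Need simple routes of exactly 9 moves from d3 to d2 (Manhattan distance 1, so 4 moves are spent on a detour and 4 undoing it).
Branch systematically from the start, pruning whenever the remaining move budget drops below the Manhattan distance to d2 or differs from it in parity. Grouping the completions by first move — via d4: 8; via c3: 6 (no valid completion starts via d2) — and summing: 8 + 6 = 14.
That gives 14 routes.

14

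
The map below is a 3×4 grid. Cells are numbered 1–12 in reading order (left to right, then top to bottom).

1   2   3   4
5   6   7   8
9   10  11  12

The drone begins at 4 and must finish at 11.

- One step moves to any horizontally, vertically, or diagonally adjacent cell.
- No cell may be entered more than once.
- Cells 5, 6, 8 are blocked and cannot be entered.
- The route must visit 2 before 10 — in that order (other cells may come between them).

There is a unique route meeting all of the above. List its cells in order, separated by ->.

4 -> 3 -> 2 -> 7 -> 10 -> 11

The waypoints must appear in the order 2, 10, with no cell reused.
Route from 4: left 2 to 2, down-right 1 to 7, down-left 1 to 10, right 1 to 11 — 5 moves in all.
Check: order respected (2 at step 2, 10 at step 4).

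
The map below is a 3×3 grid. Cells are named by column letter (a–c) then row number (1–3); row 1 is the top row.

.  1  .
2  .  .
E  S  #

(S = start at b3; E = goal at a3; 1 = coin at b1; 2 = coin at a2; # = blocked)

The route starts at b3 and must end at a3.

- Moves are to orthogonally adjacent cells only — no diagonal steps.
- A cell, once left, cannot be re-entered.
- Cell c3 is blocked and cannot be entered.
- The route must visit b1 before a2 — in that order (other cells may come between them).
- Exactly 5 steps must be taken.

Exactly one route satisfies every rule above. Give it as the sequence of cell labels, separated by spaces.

The waypoints must appear in the order b1, a2, with no cell reused.
Route from b3: up 2 to b1, left 1 to a1, down 2 to a3 — 5 moves in all.
Check: order respected (1 at step 2, 2 at step 4); 5 moves as required.

b3 b2 b1 a1 a2 a3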